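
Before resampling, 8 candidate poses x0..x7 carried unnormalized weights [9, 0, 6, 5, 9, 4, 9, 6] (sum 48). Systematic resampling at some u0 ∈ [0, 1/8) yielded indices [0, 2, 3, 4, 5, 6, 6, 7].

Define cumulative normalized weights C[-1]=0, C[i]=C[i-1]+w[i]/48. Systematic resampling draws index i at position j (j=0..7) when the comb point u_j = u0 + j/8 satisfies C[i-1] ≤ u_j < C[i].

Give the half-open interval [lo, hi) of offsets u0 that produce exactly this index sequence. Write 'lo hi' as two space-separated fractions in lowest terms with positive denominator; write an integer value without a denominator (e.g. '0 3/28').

5/48 1/8

C = [3/16, 3/16, 5/16, 5/12, 29/48, 11/16, 7/8, 1]
j=0 picked index 0: u0 ∈ [0, 3/16)
j=1 picked index 2: u0 ∈ [1/16, 3/16)
j=2 picked index 3: u0 ∈ [1/16, 1/6)
j=3 picked index 4: u0 ∈ [1/24, 11/48)
j=4 picked index 5: u0 ∈ [5/48, 3/16)
j=5 picked index 6: u0 ∈ [1/16, 1/4)
j=6 picked index 6: u0 ∈ [-1/16, 1/8)
j=7 picked index 7: u0 ∈ [0, 1/8)
intersection: [5/48, 1/8)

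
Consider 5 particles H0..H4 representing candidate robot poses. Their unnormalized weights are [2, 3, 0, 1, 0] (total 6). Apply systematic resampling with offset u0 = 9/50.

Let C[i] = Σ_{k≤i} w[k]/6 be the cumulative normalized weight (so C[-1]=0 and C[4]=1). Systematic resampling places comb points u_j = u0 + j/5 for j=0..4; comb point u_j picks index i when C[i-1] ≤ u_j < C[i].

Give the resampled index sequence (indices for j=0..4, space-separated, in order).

0 1 1 1 3

C = [1/3, 5/6, 5/6, 1, 1]
j=0: u_0=9/50 ∈ [0, 1/3) → index 0
j=1: u_1=19/50 ∈ [1/3, 5/6) → index 1
j=2: u_2=29/50 ∈ [1/3, 5/6) → index 1
j=3: u_3=39/50 ∈ [1/3, 5/6) → index 1
j=4: u_4=49/50 ∈ [5/6, 1) → index 3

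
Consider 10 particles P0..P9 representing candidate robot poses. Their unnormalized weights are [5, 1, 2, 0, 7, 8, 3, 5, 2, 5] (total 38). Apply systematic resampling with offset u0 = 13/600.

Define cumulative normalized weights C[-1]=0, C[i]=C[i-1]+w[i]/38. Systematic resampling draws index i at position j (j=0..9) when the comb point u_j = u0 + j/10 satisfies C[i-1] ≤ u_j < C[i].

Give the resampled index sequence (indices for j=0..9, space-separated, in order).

0 0 4 4 5 5 6 7 8 9

C = [5/38, 3/19, 4/19, 4/19, 15/38, 23/38, 13/19, 31/38, 33/38, 1]
j=0: u_0=13/600 ∈ [0, 5/38) → index 0
j=1: u_1=73/600 ∈ [0, 5/38) → index 0
j=2: u_2=133/600 ∈ [4/19, 15/38) → index 4
j=3: u_3=193/600 ∈ [4/19, 15/38) → index 4
j=4: u_4=253/600 ∈ [15/38, 23/38) → index 5
j=5: u_5=313/600 ∈ [15/38, 23/38) → index 5
j=6: u_6=373/600 ∈ [23/38, 13/19) → index 6
j=7: u_7=433/600 ∈ [13/19, 31/38) → index 7
j=8: u_8=493/600 ∈ [31/38, 33/38) → index 8
j=9: u_9=553/600 ∈ [33/38, 1) → index 9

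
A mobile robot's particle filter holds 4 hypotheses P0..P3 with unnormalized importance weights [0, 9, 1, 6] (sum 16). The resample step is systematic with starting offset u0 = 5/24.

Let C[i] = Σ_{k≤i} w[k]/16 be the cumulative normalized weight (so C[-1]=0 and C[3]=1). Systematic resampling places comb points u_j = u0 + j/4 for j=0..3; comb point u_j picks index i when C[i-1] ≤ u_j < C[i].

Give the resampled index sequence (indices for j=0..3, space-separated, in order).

1 1 3 3

C = [0, 9/16, 5/8, 1]
j=0: u_0=5/24 ∈ [0, 9/16) → index 1
j=1: u_1=11/24 ∈ [0, 9/16) → index 1
j=2: u_2=17/24 ∈ [5/8, 1) → index 3
j=3: u_3=23/24 ∈ [5/8, 1) → index 3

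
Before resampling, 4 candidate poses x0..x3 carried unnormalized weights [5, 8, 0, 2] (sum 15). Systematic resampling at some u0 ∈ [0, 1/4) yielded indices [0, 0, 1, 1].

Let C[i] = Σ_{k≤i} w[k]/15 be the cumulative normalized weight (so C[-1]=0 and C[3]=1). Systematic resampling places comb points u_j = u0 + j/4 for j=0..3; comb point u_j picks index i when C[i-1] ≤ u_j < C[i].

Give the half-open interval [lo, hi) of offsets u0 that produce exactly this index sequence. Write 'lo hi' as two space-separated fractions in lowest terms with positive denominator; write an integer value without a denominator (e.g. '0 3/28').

C = [1/3, 13/15, 13/15, 1]
j=0 picked index 0: u0 ∈ [0, 1/3)
j=1 picked index 0: u0 ∈ [-1/4, 1/12)
j=2 picked index 1: u0 ∈ [-1/6, 11/30)
j=3 picked index 1: u0 ∈ [-5/12, 7/60)
intersection: [0, 1/12)

0 1/12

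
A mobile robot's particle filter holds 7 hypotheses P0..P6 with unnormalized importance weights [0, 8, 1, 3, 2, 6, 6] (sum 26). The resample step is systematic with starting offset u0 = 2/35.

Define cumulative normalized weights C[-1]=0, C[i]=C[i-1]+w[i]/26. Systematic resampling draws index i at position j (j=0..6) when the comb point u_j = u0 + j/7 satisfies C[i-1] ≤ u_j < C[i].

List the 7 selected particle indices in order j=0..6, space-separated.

1 1 2 4 5 6 6

C = [0, 4/13, 9/26, 6/13, 7/13, 10/13, 1]
j=0: u_0=2/35 ∈ [0, 4/13) → index 1
j=1: u_1=1/5 ∈ [0, 4/13) → index 1
j=2: u_2=12/35 ∈ [4/13, 9/26) → index 2
j=3: u_3=17/35 ∈ [6/13, 7/13) → index 4
j=4: u_4=22/35 ∈ [7/13, 10/13) → index 5
j=5: u_5=27/35 ∈ [10/13, 1) → index 6
j=6: u_6=32/35 ∈ [10/13, 1) → index 6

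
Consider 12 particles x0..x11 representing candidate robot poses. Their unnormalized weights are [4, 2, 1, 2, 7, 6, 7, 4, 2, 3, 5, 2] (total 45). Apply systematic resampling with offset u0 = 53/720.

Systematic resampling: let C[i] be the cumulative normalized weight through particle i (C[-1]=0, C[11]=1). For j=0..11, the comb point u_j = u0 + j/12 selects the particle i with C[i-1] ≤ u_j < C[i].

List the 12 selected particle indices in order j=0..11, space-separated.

C = [4/45, 2/15, 7/45, 1/5, 16/45, 22/45, 29/45, 11/15, 7/9, 38/45, 43/45, 1]
j=0: u_0=53/720 ∈ [0, 4/45) → index 0
j=1: u_1=113/720 ∈ [7/45, 1/5) → index 3
j=2: u_2=173/720 ∈ [1/5, 16/45) → index 4
j=3: u_3=233/720 ∈ [1/5, 16/45) → index 4
j=4: u_4=293/720 ∈ [16/45, 22/45) → index 5
j=5: u_5=353/720 ∈ [22/45, 29/45) → index 6
j=6: u_6=413/720 ∈ [22/45, 29/45) → index 6
j=7: u_7=473/720 ∈ [29/45, 11/15) → index 7
j=8: u_8=533/720 ∈ [11/15, 7/9) → index 8
j=9: u_9=593/720 ∈ [7/9, 38/45) → index 9
j=10: u_10=653/720 ∈ [38/45, 43/45) → index 10
j=11: u_11=713/720 ∈ [43/45, 1) → index 11

0 3 4 4 5 6 6 7 8 9 10 11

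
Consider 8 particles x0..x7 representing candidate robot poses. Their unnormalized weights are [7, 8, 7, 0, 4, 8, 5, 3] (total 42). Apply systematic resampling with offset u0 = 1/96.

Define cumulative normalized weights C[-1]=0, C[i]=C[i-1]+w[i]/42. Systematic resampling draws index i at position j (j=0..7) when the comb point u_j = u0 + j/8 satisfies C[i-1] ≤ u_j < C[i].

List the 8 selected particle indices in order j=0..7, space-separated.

C = [1/6, 5/14, 11/21, 11/21, 13/21, 17/21, 13/14, 1]
j=0: u_0=1/96 ∈ [0, 1/6) → index 0
j=1: u_1=13/96 ∈ [0, 1/6) → index 0
j=2: u_2=25/96 ∈ [1/6, 5/14) → index 1
j=3: u_3=37/96 ∈ [5/14, 11/21) → index 2
j=4: u_4=49/96 ∈ [5/14, 11/21) → index 2
j=5: u_5=61/96 ∈ [13/21, 17/21) → index 5
j=6: u_6=73/96 ∈ [13/21, 17/21) → index 5
j=7: u_7=85/96 ∈ [17/21, 13/14) → index 6

0 0 1 2 2 5 5 6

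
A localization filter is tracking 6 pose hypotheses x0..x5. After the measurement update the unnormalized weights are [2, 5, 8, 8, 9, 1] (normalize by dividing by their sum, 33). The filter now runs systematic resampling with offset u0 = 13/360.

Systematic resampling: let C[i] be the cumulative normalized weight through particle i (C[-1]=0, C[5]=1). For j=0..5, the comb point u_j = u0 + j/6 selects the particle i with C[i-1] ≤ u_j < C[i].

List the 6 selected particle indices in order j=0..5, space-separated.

C = [2/33, 7/33, 5/11, 23/33, 32/33, 1]
j=0: u_0=13/360 ∈ [0, 2/33) → index 0
j=1: u_1=73/360 ∈ [2/33, 7/33) → index 1
j=2: u_2=133/360 ∈ [7/33, 5/11) → index 2
j=3: u_3=193/360 ∈ [5/11, 23/33) → index 3
j=4: u_4=253/360 ∈ [23/33, 32/33) → index 4
j=5: u_5=313/360 ∈ [23/33, 32/33) → index 4

0 1 2 3 4 4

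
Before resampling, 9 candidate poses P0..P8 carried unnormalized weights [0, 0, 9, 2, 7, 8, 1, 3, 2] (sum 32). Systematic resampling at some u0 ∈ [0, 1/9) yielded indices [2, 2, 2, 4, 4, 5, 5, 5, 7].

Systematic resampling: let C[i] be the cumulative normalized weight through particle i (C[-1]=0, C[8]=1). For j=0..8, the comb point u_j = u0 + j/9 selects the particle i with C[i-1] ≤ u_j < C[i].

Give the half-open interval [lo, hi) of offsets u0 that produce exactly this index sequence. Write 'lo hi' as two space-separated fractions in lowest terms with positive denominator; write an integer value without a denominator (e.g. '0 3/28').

C = [0, 0, 9/32, 11/32, 9/16, 13/16, 27/32, 15/16, 1]
j=0 picked index 2: u0 ∈ [0, 9/32)
j=1 picked index 2: u0 ∈ [-1/9, 49/288)
j=2 picked index 2: u0 ∈ [-2/9, 17/288)
j=3 picked index 4: u0 ∈ [1/96, 11/48)
j=4 picked index 4: u0 ∈ [-29/288, 17/144)
j=5 picked index 5: u0 ∈ [1/144, 37/144)
j=6 picked index 5: u0 ∈ [-5/48, 7/48)
j=7 picked index 5: u0 ∈ [-31/144, 5/144)
j=8 picked index 7: u0 ∈ [-13/288, 7/144)
intersection: [1/96, 5/144)

1/96 5/144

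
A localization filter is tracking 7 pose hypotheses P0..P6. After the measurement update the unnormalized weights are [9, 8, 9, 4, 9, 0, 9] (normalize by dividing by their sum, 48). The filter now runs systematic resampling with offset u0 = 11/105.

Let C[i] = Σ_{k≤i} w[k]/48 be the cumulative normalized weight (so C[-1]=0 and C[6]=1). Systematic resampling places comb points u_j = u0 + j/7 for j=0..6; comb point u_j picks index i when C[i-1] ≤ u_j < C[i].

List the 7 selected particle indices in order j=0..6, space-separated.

0 1 2 2 4 6 6

C = [3/16, 17/48, 13/24, 5/8, 13/16, 13/16, 1]
j=0: u_0=11/105 ∈ [0, 3/16) → index 0
j=1: u_1=26/105 ∈ [3/16, 17/48) → index 1
j=2: u_2=41/105 ∈ [17/48, 13/24) → index 2
j=3: u_3=8/15 ∈ [17/48, 13/24) → index 2
j=4: u_4=71/105 ∈ [5/8, 13/16) → index 4
j=5: u_5=86/105 ∈ [13/16, 1) → index 6
j=6: u_6=101/105 ∈ [13/16, 1) → index 6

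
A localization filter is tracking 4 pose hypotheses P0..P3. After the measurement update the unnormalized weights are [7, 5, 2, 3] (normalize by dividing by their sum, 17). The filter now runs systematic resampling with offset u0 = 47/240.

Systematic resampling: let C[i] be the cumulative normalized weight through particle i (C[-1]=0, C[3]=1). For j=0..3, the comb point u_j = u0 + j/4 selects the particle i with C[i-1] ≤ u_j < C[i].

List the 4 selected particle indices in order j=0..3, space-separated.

C = [7/17, 12/17, 14/17, 1]
j=0: u_0=47/240 ∈ [0, 7/17) → index 0
j=1: u_1=107/240 ∈ [7/17, 12/17) → index 1
j=2: u_2=167/240 ∈ [7/17, 12/17) → index 1
j=3: u_3=227/240 ∈ [14/17, 1) → index 3

0 1 1 3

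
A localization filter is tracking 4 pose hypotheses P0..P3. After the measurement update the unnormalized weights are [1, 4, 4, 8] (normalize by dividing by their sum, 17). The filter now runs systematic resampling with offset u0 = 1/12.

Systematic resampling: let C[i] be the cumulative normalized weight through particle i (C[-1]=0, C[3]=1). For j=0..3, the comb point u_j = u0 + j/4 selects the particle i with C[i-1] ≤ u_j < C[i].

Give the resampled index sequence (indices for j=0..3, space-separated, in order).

C = [1/17, 5/17, 9/17, 1]
j=0: u_0=1/12 ∈ [1/17, 5/17) → index 1
j=1: u_1=1/3 ∈ [5/17, 9/17) → index 2
j=2: u_2=7/12 ∈ [9/17, 1) → index 3
j=3: u_3=5/6 ∈ [9/17, 1) → index 3

1 2 3 3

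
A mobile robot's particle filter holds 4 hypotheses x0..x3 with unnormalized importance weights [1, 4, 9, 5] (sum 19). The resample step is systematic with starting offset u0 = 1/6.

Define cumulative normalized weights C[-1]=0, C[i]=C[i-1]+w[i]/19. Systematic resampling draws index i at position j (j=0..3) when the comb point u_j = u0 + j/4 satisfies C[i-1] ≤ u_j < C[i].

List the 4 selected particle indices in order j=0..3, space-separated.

C = [1/19, 5/19, 14/19, 1]
j=0: u_0=1/6 ∈ [1/19, 5/19) → index 1
j=1: u_1=5/12 ∈ [5/19, 14/19) → index 2
j=2: u_2=2/3 ∈ [5/19, 14/19) → index 2
j=3: u_3=11/12 ∈ [14/19, 1) → index 3

1 2 2 3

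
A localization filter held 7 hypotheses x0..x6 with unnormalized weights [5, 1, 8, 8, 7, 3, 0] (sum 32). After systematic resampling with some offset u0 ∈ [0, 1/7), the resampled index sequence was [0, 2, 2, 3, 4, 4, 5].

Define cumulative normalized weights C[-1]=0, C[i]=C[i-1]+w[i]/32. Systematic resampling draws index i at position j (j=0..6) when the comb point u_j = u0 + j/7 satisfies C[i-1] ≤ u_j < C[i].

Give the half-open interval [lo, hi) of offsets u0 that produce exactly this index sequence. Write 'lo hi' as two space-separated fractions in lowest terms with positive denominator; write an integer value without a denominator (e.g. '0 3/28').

13/112 1/7

C = [5/32, 3/16, 7/16, 11/16, 29/32, 1, 1]
j=0 picked index 0: u0 ∈ [0, 5/32)
j=1 picked index 2: u0 ∈ [5/112, 33/112)
j=2 picked index 2: u0 ∈ [-11/112, 17/112)
j=3 picked index 3: u0 ∈ [1/112, 29/112)
j=4 picked index 4: u0 ∈ [13/112, 75/224)
j=5 picked index 4: u0 ∈ [-3/112, 43/224)
j=6 picked index 5: u0 ∈ [11/224, 1/7)
intersection: [13/112, 1/7)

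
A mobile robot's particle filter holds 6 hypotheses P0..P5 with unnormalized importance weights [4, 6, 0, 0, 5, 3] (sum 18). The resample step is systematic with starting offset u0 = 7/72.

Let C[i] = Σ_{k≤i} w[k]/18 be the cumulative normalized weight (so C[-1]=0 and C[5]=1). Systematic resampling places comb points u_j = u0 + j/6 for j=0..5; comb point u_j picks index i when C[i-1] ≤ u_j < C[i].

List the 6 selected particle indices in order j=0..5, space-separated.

C = [2/9, 5/9, 5/9, 5/9, 5/6, 1]
j=0: u_0=7/72 ∈ [0, 2/9) → index 0
j=1: u_1=19/72 ∈ [2/9, 5/9) → index 1
j=2: u_2=31/72 ∈ [2/9, 5/9) → index 1
j=3: u_3=43/72 ∈ [5/9, 5/6) → index 4
j=4: u_4=55/72 ∈ [5/9, 5/6) → index 4
j=5: u_5=67/72 ∈ [5/6, 1) → index 5

0 1 1 4 4 5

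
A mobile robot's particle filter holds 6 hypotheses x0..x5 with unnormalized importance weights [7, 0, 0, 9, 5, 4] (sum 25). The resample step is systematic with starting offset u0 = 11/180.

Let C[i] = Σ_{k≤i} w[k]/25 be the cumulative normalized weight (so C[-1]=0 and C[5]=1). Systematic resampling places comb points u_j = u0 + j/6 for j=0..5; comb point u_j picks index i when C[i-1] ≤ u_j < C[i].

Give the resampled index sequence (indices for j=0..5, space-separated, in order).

C = [7/25, 7/25, 7/25, 16/25, 21/25, 1]
j=0: u_0=11/180 ∈ [0, 7/25) → index 0
j=1: u_1=41/180 ∈ [0, 7/25) → index 0
j=2: u_2=71/180 ∈ [7/25, 16/25) → index 3
j=3: u_3=101/180 ∈ [7/25, 16/25) → index 3
j=4: u_4=131/180 ∈ [16/25, 21/25) → index 4
j=5: u_5=161/180 ∈ [21/25, 1) → index 5

0 0 3 3 4 5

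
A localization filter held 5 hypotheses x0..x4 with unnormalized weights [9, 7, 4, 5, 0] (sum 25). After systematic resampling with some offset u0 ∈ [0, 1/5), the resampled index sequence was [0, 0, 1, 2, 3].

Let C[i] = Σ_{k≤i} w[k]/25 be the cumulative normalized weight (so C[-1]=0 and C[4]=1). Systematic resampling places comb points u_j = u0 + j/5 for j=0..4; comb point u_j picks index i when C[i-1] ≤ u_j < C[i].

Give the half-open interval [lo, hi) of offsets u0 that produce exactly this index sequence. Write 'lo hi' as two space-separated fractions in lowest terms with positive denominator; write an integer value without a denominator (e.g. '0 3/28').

C = [9/25, 16/25, 4/5, 1, 1]
j=0 picked index 0: u0 ∈ [0, 9/25)
j=1 picked index 0: u0 ∈ [-1/5, 4/25)
j=2 picked index 1: u0 ∈ [-1/25, 6/25)
j=3 picked index 2: u0 ∈ [1/25, 1/5)
j=4 picked index 3: u0 ∈ [0, 1/5)
intersection: [1/25, 4/25)

1/25 4/25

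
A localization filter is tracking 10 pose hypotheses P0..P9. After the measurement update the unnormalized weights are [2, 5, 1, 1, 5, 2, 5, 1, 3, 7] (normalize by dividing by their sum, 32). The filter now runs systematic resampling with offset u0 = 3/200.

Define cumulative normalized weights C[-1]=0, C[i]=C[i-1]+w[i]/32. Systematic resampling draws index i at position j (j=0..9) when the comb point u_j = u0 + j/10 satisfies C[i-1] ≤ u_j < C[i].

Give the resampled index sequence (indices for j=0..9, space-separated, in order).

0 1 1 4 4 6 6 8 9 9

C = [1/16, 7/32, 1/4, 9/32, 7/16, 1/2, 21/32, 11/16, 25/32, 1]
j=0: u_0=3/200 ∈ [0, 1/16) → index 0
j=1: u_1=23/200 ∈ [1/16, 7/32) → index 1
j=2: u_2=43/200 ∈ [1/16, 7/32) → index 1
j=3: u_3=63/200 ∈ [9/32, 7/16) → index 4
j=4: u_4=83/200 ∈ [9/32, 7/16) → index 4
j=5: u_5=103/200 ∈ [1/2, 21/32) → index 6
j=6: u_6=123/200 ∈ [1/2, 21/32) → index 6
j=7: u_7=143/200 ∈ [11/16, 25/32) → index 8
j=8: u_8=163/200 ∈ [25/32, 1) → index 9
j=9: u_9=183/200 ∈ [25/32, 1) → index 9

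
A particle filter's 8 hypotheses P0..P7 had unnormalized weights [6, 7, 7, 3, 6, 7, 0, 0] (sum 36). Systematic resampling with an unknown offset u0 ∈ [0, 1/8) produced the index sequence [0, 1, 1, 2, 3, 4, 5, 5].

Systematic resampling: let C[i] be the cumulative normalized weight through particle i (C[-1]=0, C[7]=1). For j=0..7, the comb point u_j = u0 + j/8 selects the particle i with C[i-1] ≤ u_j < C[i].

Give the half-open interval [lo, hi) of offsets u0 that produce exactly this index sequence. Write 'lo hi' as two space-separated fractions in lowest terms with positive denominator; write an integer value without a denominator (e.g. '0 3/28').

C = [1/6, 13/36, 5/9, 23/36, 29/36, 1, 1, 1]
j=0 picked index 0: u0 ∈ [0, 1/6)
j=1 picked index 1: u0 ∈ [1/24, 17/72)
j=2 picked index 1: u0 ∈ [-1/12, 1/9)
j=3 picked index 2: u0 ∈ [-1/72, 13/72)
j=4 picked index 3: u0 ∈ [1/18, 5/36)
j=5 picked index 4: u0 ∈ [1/72, 13/72)
j=6 picked index 5: u0 ∈ [1/18, 1/4)
j=7 picked index 5: u0 ∈ [-5/72, 1/8)
intersection: [1/18, 1/9)

1/18 1/9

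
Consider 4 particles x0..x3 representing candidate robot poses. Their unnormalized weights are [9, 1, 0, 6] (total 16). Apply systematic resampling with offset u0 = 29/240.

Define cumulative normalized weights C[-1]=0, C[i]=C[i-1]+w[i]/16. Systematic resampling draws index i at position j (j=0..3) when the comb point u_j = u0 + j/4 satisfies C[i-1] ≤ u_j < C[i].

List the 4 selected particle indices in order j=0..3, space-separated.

C = [9/16, 5/8, 5/8, 1]
j=0: u_0=29/240 ∈ [0, 9/16) → index 0
j=1: u_1=89/240 ∈ [0, 9/16) → index 0
j=2: u_2=149/240 ∈ [9/16, 5/8) → index 1
j=3: u_3=209/240 ∈ [5/8, 1) → index 3

0 0 1 3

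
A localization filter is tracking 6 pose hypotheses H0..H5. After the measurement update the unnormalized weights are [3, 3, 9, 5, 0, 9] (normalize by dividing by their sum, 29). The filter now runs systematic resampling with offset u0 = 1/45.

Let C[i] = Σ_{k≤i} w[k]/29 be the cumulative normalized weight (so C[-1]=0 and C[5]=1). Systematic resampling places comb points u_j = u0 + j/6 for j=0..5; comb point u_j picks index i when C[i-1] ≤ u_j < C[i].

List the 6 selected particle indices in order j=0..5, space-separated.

C = [3/29, 6/29, 15/29, 20/29, 20/29, 1]
j=0: u_0=1/45 ∈ [0, 3/29) → index 0
j=1: u_1=17/90 ∈ [3/29, 6/29) → index 1
j=2: u_2=16/45 ∈ [6/29, 15/29) → index 2
j=3: u_3=47/90 ∈ [15/29, 20/29) → index 3
j=4: u_4=31/45 ∈ [15/29, 20/29) → index 3
j=5: u_5=77/90 ∈ [20/29, 1) → index 5

0 1 2 3 3 5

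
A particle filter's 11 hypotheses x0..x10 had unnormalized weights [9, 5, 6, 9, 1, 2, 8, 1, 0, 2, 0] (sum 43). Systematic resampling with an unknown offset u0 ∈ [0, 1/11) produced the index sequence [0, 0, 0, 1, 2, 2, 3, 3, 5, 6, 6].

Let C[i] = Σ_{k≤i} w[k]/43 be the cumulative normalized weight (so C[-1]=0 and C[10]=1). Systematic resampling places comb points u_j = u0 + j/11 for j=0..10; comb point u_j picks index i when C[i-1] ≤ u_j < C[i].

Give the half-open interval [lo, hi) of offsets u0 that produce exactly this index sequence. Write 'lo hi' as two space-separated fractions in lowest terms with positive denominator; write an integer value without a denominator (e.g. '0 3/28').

C = [9/43, 14/43, 20/43, 29/43, 30/43, 32/43, 40/43, 41/43, 41/43, 1, 1]
j=0 picked index 0: u0 ∈ [0, 9/43)
j=1 picked index 0: u0 ∈ [-1/11, 56/473)
j=2 picked index 0: u0 ∈ [-2/11, 13/473)
j=3 picked index 1: u0 ∈ [-30/473, 25/473)
j=4 picked index 2: u0 ∈ [-18/473, 48/473)
j=5 picked index 2: u0 ∈ [-61/473, 5/473)
j=6 picked index 3: u0 ∈ [-38/473, 61/473)
j=7 picked index 3: u0 ∈ [-81/473, 18/473)
j=8 picked index 5: u0 ∈ [-14/473, 8/473)
j=9 picked index 6: u0 ∈ [-35/473, 53/473)
j=10 picked index 6: u0 ∈ [-78/473, 10/473)
intersection: [0, 5/473)

0 5/473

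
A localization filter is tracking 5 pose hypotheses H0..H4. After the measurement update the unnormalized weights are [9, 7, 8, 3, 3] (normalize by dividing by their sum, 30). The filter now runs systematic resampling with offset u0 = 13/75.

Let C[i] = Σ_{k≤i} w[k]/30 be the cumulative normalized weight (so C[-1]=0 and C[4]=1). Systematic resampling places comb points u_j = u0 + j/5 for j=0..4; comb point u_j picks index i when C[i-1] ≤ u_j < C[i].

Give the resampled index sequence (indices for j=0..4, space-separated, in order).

C = [3/10, 8/15, 4/5, 9/10, 1]
j=0: u_0=13/75 ∈ [0, 3/10) → index 0
j=1: u_1=28/75 ∈ [3/10, 8/15) → index 1
j=2: u_2=43/75 ∈ [8/15, 4/5) → index 2
j=3: u_3=58/75 ∈ [8/15, 4/5) → index 2
j=4: u_4=73/75 ∈ [9/10, 1) → index 4

0 1 2 2 4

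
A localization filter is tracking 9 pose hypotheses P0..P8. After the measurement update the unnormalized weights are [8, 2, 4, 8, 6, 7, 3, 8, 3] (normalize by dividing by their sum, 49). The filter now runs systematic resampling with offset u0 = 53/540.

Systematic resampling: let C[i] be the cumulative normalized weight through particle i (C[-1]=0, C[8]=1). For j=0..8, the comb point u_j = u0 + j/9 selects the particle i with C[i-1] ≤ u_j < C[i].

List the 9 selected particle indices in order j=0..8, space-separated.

0 2 3 3 4 5 6 7 8

C = [8/49, 10/49, 2/7, 22/49, 4/7, 5/7, 38/49, 46/49, 1]
j=0: u_0=53/540 ∈ [0, 8/49) → index 0
j=1: u_1=113/540 ∈ [10/49, 2/7) → index 2
j=2: u_2=173/540 ∈ [2/7, 22/49) → index 3
j=3: u_3=233/540 ∈ [2/7, 22/49) → index 3
j=4: u_4=293/540 ∈ [22/49, 4/7) → index 4
j=5: u_5=353/540 ∈ [4/7, 5/7) → index 5
j=6: u_6=413/540 ∈ [5/7, 38/49) → index 6
j=7: u_7=473/540 ∈ [38/49, 46/49) → index 7
j=8: u_8=533/540 ∈ [46/49, 1) → index 8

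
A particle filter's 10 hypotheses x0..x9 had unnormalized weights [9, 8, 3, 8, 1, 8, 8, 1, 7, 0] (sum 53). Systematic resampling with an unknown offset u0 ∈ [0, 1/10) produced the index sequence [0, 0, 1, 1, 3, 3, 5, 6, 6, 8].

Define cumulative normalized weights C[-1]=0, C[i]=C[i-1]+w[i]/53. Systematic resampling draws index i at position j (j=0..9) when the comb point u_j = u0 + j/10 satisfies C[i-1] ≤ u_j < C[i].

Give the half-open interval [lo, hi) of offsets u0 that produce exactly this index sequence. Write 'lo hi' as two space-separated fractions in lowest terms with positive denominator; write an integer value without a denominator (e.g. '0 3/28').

0 11/530

C = [9/53, 17/53, 20/53, 28/53, 29/53, 37/53, 45/53, 46/53, 1, 1]
j=0 picked index 0: u0 ∈ [0, 9/53)
j=1 picked index 0: u0 ∈ [-1/10, 37/530)
j=2 picked index 1: u0 ∈ [-8/265, 32/265)
j=3 picked index 1: u0 ∈ [-69/530, 11/530)
j=4 picked index 3: u0 ∈ [-6/265, 34/265)
j=5 picked index 3: u0 ∈ [-13/106, 3/106)
j=6 picked index 5: u0 ∈ [-14/265, 26/265)
j=7 picked index 6: u0 ∈ [-1/530, 79/530)
j=8 picked index 6: u0 ∈ [-27/265, 13/265)
j=9 picked index 8: u0 ∈ [-17/530, 1/10)
intersection: [0, 11/530)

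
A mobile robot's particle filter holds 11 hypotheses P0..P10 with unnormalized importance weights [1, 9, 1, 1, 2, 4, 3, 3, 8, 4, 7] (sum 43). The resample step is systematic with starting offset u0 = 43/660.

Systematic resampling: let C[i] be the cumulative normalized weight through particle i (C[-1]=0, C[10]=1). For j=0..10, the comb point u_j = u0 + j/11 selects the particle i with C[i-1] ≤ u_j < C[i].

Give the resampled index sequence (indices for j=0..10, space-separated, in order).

1 1 2 5 6 7 8 8 9 10 10

C = [1/43, 10/43, 11/43, 12/43, 14/43, 18/43, 21/43, 24/43, 32/43, 36/43, 1]
j=0: u_0=43/660 ∈ [1/43, 10/43) → index 1
j=1: u_1=103/660 ∈ [1/43, 10/43) → index 1
j=2: u_2=163/660 ∈ [10/43, 11/43) → index 2
j=3: u_3=223/660 ∈ [14/43, 18/43) → index 5
j=4: u_4=283/660 ∈ [18/43, 21/43) → index 6
j=5: u_5=343/660 ∈ [21/43, 24/43) → index 7
j=6: u_6=403/660 ∈ [24/43, 32/43) → index 8
j=7: u_7=463/660 ∈ [24/43, 32/43) → index 8
j=8: u_8=523/660 ∈ [32/43, 36/43) → index 9
j=9: u_9=53/60 ∈ [36/43, 1) → index 10
j=10: u_10=643/660 ∈ [36/43, 1) → index 10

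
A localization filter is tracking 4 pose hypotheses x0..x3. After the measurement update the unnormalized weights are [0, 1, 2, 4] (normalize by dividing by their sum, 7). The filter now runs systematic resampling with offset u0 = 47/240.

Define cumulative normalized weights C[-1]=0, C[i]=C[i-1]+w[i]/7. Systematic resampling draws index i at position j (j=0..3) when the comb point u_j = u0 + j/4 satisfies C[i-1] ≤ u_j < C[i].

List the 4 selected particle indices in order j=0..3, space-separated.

C = [0, 1/7, 3/7, 1]
j=0: u_0=47/240 ∈ [1/7, 3/7) → index 2
j=1: u_1=107/240 ∈ [3/7, 1) → index 3
j=2: u_2=167/240 ∈ [3/7, 1) → index 3
j=3: u_3=227/240 ∈ [3/7, 1) → index 3

2 3 3 3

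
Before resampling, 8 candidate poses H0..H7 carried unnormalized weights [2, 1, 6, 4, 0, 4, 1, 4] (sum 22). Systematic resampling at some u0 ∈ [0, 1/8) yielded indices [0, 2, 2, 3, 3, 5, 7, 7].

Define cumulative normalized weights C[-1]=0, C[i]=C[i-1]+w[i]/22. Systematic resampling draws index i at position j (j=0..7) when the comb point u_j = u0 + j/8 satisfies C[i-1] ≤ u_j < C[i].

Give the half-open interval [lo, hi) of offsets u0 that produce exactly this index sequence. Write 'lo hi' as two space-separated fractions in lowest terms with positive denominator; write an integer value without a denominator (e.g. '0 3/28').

3/44 1/11

C = [1/11, 3/22, 9/22, 13/22, 13/22, 17/22, 9/11, 1]
j=0 picked index 0: u0 ∈ [0, 1/11)
j=1 picked index 2: u0 ∈ [1/88, 25/88)
j=2 picked index 2: u0 ∈ [-5/44, 7/44)
j=3 picked index 3: u0 ∈ [3/88, 19/88)
j=4 picked index 3: u0 ∈ [-1/11, 1/11)
j=5 picked index 5: u0 ∈ [-3/88, 13/88)
j=6 picked index 7: u0 ∈ [3/44, 1/4)
j=7 picked index 7: u0 ∈ [-5/88, 1/8)
intersection: [3/44, 1/11)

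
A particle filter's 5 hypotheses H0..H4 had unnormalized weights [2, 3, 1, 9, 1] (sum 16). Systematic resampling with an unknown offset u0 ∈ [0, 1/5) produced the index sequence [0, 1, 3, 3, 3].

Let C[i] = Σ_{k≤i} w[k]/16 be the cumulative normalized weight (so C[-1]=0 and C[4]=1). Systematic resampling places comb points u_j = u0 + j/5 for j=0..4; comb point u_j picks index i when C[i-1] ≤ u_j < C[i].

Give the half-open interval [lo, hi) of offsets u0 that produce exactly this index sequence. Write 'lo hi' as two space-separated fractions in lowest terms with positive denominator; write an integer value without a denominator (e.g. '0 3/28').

C = [1/8, 5/16, 3/8, 15/16, 1]
j=0 picked index 0: u0 ∈ [0, 1/8)
j=1 picked index 1: u0 ∈ [-3/40, 9/80)
j=2 picked index 3: u0 ∈ [-1/40, 43/80)
j=3 picked index 3: u0 ∈ [-9/40, 27/80)
j=4 picked index 3: u0 ∈ [-17/40, 11/80)
intersection: [0, 9/80)

0 9/80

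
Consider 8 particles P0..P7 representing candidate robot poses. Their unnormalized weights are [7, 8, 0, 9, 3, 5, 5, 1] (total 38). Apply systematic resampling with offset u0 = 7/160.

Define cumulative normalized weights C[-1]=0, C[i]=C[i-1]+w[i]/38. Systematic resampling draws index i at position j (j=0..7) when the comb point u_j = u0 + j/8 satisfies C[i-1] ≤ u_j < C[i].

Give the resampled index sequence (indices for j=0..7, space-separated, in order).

C = [7/38, 15/38, 15/38, 12/19, 27/38, 16/19, 37/38, 1]
j=0: u_0=7/160 ∈ [0, 7/38) → index 0
j=1: u_1=27/160 ∈ [0, 7/38) → index 0
j=2: u_2=47/160 ∈ [7/38, 15/38) → index 1
j=3: u_3=67/160 ∈ [15/38, 12/19) → index 3
j=4: u_4=87/160 ∈ [15/38, 12/19) → index 3
j=5: u_5=107/160 ∈ [12/19, 27/38) → index 4
j=6: u_6=127/160 ∈ [27/38, 16/19) → index 5
j=7: u_7=147/160 ∈ [16/19, 37/38) → index 6

0 0 1 3 3 4 5 6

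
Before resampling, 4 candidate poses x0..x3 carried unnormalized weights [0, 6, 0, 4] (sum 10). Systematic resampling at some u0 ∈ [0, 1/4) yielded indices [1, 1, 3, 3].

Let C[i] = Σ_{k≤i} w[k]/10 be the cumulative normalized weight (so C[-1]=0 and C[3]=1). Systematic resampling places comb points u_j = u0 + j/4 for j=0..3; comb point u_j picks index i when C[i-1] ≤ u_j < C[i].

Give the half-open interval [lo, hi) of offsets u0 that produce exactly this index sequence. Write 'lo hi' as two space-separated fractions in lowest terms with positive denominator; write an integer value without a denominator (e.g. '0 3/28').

1/10 1/4

C = [0, 3/5, 3/5, 1]
j=0 picked index 1: u0 ∈ [0, 3/5)
j=1 picked index 1: u0 ∈ [-1/4, 7/20)
j=2 picked index 3: u0 ∈ [1/10, 1/2)
j=3 picked index 3: u0 ∈ [-3/20, 1/4)
intersection: [1/10, 1/4)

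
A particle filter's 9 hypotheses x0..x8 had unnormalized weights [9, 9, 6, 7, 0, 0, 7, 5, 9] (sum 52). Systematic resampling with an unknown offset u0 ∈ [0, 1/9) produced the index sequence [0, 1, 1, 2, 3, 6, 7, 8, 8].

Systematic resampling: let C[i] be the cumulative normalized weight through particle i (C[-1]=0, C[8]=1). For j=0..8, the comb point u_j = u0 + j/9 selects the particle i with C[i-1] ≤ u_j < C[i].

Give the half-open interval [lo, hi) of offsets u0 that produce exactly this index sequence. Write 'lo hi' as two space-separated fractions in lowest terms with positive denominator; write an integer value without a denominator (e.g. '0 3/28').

C = [9/52, 9/26, 6/13, 31/52, 31/52, 31/52, 19/26, 43/52, 1]
j=0 picked index 0: u0 ∈ [0, 9/52)
j=1 picked index 1: u0 ∈ [29/468, 55/234)
j=2 picked index 1: u0 ∈ [-23/468, 29/234)
j=3 picked index 2: u0 ∈ [1/78, 5/39)
j=4 picked index 3: u0 ∈ [2/117, 71/468)
j=5 picked index 6: u0 ∈ [19/468, 41/234)
j=6 picked index 7: u0 ∈ [5/78, 25/156)
j=7 picked index 8: u0 ∈ [23/468, 2/9)
j=8 picked index 8: u0 ∈ [-29/468, 1/9)
intersection: [5/78, 1/9)

5/78 1/9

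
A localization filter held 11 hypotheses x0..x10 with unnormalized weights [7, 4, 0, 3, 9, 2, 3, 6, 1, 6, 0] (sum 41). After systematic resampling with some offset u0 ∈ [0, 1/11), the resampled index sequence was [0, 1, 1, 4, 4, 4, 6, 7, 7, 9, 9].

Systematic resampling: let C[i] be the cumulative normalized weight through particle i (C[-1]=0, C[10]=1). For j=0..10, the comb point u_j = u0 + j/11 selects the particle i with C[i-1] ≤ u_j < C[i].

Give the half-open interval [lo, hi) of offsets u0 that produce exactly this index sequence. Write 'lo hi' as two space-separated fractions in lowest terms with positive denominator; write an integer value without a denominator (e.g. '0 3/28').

C = [7/41, 11/41, 11/41, 14/41, 23/41, 25/41, 28/41, 34/41, 35/41, 1, 1]
j=0 picked index 0: u0 ∈ [0, 7/41)
j=1 picked index 1: u0 ∈ [36/451, 80/451)
j=2 picked index 1: u0 ∈ [-5/451, 39/451)
j=3 picked index 4: u0 ∈ [31/451, 130/451)
j=4 picked index 4: u0 ∈ [-10/451, 89/451)
j=5 picked index 4: u0 ∈ [-51/451, 48/451)
j=6 picked index 6: u0 ∈ [29/451, 62/451)
j=7 picked index 7: u0 ∈ [21/451, 87/451)
j=8 picked index 7: u0 ∈ [-20/451, 46/451)
j=9 picked index 9: u0 ∈ [16/451, 2/11)
j=10 picked index 9: u0 ∈ [-25/451, 1/11)
intersection: [36/451, 39/451)

36/451 39/451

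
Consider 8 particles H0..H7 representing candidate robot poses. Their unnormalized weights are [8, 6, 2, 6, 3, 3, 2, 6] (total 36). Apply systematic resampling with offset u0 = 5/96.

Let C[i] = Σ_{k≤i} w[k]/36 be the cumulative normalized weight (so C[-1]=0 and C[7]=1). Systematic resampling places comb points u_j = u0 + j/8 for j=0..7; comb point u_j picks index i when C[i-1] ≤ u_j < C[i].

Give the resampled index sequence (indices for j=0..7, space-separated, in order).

C = [2/9, 7/18, 4/9, 11/18, 25/36, 7/9, 5/6, 1]
j=0: u_0=5/96 ∈ [0, 2/9) → index 0
j=1: u_1=17/96 ∈ [0, 2/9) → index 0
j=2: u_2=29/96 ∈ [2/9, 7/18) → index 1
j=3: u_3=41/96 ∈ [7/18, 4/9) → index 2
j=4: u_4=53/96 ∈ [4/9, 11/18) → index 3
j=5: u_5=65/96 ∈ [11/18, 25/36) → index 4
j=6: u_6=77/96 ∈ [7/9, 5/6) → index 6
j=7: u_7=89/96 ∈ [5/6, 1) → index 7

0 0 1 2 3 4 6 7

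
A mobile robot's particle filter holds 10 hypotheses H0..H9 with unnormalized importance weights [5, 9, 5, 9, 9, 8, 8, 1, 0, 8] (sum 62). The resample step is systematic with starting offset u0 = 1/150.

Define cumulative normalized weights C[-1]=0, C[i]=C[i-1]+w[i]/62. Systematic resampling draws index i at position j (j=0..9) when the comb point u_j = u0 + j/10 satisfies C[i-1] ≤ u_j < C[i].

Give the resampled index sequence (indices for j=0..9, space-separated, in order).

C = [5/62, 7/31, 19/62, 14/31, 37/62, 45/62, 53/62, 27/31, 27/31, 1]
j=0: u_0=1/150 ∈ [0, 5/62) → index 0
j=1: u_1=8/75 ∈ [5/62, 7/31) → index 1
j=2: u_2=31/150 ∈ [5/62, 7/31) → index 1
j=3: u_3=23/75 ∈ [19/62, 14/31) → index 3
j=4: u_4=61/150 ∈ [19/62, 14/31) → index 3
j=5: u_5=38/75 ∈ [14/31, 37/62) → index 4
j=6: u_6=91/150 ∈ [37/62, 45/62) → index 5
j=7: u_7=53/75 ∈ [37/62, 45/62) → index 5
j=8: u_8=121/150 ∈ [45/62, 53/62) → index 6
j=9: u_9=68/75 ∈ [27/31, 1) → index 9

0 1 1 3 3 4 5 5 6 9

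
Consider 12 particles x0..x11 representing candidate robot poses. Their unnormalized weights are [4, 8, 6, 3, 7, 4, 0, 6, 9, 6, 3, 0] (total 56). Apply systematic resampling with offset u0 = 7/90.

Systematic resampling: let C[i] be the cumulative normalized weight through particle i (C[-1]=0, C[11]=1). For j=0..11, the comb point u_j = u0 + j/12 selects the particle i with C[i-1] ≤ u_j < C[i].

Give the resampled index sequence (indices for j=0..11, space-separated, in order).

C = [1/14, 3/14, 9/28, 3/8, 1/2, 4/7, 4/7, 19/28, 47/56, 53/56, 1, 1]
j=0: u_0=7/90 ∈ [1/14, 3/14) → index 1
j=1: u_1=29/180 ∈ [1/14, 3/14) → index 1
j=2: u_2=11/45 ∈ [3/14, 9/28) → index 2
j=3: u_3=59/180 ∈ [9/28, 3/8) → index 3
j=4: u_4=37/90 ∈ [3/8, 1/2) → index 4
j=5: u_5=89/180 ∈ [3/8, 1/2) → index 4
j=6: u_6=26/45 ∈ [4/7, 19/28) → index 7
j=7: u_7=119/180 ∈ [4/7, 19/28) → index 7
j=8: u_8=67/90 ∈ [19/28, 47/56) → index 8
j=9: u_9=149/180 ∈ [19/28, 47/56) → index 8
j=10: u_10=41/45 ∈ [47/56, 53/56) → index 9
j=11: u_11=179/180 ∈ [53/56, 1) → index 10

1 1 2 3 4 4 7 7 8 8 9 10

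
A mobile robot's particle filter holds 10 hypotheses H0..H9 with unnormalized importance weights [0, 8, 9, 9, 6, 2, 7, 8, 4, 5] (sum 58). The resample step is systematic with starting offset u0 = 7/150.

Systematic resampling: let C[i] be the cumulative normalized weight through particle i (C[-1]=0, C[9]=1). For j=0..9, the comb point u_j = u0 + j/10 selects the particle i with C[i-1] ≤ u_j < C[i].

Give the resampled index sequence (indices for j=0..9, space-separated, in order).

C = [0, 4/29, 17/58, 13/29, 16/29, 17/29, 41/58, 49/58, 53/58, 1]
j=0: u_0=7/150 ∈ [0, 4/29) → index 1
j=1: u_1=11/75 ∈ [4/29, 17/58) → index 2
j=2: u_2=37/150 ∈ [4/29, 17/58) → index 2
j=3: u_3=26/75 ∈ [17/58, 13/29) → index 3
j=4: u_4=67/150 ∈ [17/58, 13/29) → index 3
j=5: u_5=41/75 ∈ [13/29, 16/29) → index 4
j=6: u_6=97/150 ∈ [17/29, 41/58) → index 6
j=7: u_7=56/75 ∈ [41/58, 49/58) → index 7
j=8: u_8=127/150 ∈ [49/58, 53/58) → index 8
j=9: u_9=71/75 ∈ [53/58, 1) → index 9

1 2 2 3 3 4 6 7 8 9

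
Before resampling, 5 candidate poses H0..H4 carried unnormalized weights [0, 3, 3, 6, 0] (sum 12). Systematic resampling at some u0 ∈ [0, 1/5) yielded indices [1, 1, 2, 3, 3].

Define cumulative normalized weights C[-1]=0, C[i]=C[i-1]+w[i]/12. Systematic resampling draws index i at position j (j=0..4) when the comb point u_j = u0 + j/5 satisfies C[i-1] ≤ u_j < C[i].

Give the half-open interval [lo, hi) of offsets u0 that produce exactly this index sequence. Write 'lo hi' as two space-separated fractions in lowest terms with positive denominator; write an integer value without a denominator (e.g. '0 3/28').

0 1/20

C = [0, 1/4, 1/2, 1, 1]
j=0 picked index 1: u0 ∈ [0, 1/4)
j=1 picked index 1: u0 ∈ [-1/5, 1/20)
j=2 picked index 2: u0 ∈ [-3/20, 1/10)
j=3 picked index 3: u0 ∈ [-1/10, 2/5)
j=4 picked index 3: u0 ∈ [-3/10, 1/5)
intersection: [0, 1/20)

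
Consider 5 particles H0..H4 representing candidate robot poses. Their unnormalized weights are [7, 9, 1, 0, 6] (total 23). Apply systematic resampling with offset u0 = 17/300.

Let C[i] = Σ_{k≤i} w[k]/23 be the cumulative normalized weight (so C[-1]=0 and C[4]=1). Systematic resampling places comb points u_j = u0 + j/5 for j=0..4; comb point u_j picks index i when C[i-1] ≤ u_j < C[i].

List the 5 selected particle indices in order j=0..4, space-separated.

0 0 1 1 4

C = [7/23, 16/23, 17/23, 17/23, 1]
j=0: u_0=17/300 ∈ [0, 7/23) → index 0
j=1: u_1=77/300 ∈ [0, 7/23) → index 0
j=2: u_2=137/300 ∈ [7/23, 16/23) → index 1
j=3: u_3=197/300 ∈ [7/23, 16/23) → index 1
j=4: u_4=257/300 ∈ [17/23, 1) → index 4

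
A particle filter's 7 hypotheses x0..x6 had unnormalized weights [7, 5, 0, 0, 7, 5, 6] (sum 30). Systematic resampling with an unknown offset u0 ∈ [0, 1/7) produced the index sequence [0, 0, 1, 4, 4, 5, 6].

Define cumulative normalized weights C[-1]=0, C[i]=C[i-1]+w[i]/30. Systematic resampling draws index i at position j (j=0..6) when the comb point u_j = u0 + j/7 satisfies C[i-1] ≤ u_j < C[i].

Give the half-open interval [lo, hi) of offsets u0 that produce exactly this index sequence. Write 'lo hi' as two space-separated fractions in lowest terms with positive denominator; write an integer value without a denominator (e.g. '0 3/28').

C = [7/30, 2/5, 2/5, 2/5, 19/30, 4/5, 1]
j=0 picked index 0: u0 ∈ [0, 7/30)
j=1 picked index 0: u0 ∈ [-1/7, 19/210)
j=2 picked index 1: u0 ∈ [-11/210, 4/35)
j=3 picked index 4: u0 ∈ [-1/35, 43/210)
j=4 picked index 4: u0 ∈ [-6/35, 13/210)
j=5 picked index 5: u0 ∈ [-17/210, 3/35)
j=6 picked index 6: u0 ∈ [-2/35, 1/7)
intersection: [0, 13/210)

0 13/210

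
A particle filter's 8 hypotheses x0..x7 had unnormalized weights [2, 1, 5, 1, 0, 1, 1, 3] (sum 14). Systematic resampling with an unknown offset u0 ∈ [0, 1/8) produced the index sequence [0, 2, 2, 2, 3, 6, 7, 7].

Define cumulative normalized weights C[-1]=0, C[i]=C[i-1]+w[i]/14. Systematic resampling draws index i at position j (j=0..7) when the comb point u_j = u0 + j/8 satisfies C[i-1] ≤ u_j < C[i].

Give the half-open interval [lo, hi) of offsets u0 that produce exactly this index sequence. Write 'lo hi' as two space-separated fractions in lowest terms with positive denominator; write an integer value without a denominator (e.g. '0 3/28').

5/56 1/8

C = [1/7, 3/14, 4/7, 9/14, 9/14, 5/7, 11/14, 1]
j=0 picked index 0: u0 ∈ [0, 1/7)
j=1 picked index 2: u0 ∈ [5/56, 25/56)
j=2 picked index 2: u0 ∈ [-1/28, 9/28)
j=3 picked index 2: u0 ∈ [-9/56, 11/56)
j=4 picked index 3: u0 ∈ [1/14, 1/7)
j=5 picked index 6: u0 ∈ [5/56, 9/56)
j=6 picked index 7: u0 ∈ [1/28, 1/4)
j=7 picked index 7: u0 ∈ [-5/56, 1/8)
intersection: [5/56, 1/8)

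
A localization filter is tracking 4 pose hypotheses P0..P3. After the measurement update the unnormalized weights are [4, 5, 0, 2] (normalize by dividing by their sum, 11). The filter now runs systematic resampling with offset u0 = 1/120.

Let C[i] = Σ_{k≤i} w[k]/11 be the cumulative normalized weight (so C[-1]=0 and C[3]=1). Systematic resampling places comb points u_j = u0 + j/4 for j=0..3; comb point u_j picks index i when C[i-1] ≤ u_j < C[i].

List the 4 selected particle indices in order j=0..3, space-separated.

C = [4/11, 9/11, 9/11, 1]
j=0: u_0=1/120 ∈ [0, 4/11) → index 0
j=1: u_1=31/120 ∈ [0, 4/11) → index 0
j=2: u_2=61/120 ∈ [4/11, 9/11) → index 1
j=3: u_3=91/120 ∈ [4/11, 9/11) → index 1

0 0 1 1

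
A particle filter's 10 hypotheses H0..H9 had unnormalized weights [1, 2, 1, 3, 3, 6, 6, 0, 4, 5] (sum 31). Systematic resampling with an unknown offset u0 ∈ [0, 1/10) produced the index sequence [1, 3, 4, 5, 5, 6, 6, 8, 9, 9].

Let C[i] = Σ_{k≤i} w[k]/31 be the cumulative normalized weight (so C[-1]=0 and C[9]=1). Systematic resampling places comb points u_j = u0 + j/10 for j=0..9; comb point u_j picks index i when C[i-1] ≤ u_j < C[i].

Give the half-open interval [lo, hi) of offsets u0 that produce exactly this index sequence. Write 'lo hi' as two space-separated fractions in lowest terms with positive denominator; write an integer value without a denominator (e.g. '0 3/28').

6/155 3/31

C = [1/31, 3/31, 4/31, 7/31, 10/31, 16/31, 22/31, 22/31, 26/31, 1]
j=0 picked index 1: u0 ∈ [1/31, 3/31)
j=1 picked index 3: u0 ∈ [9/310, 39/310)
j=2 picked index 4: u0 ∈ [4/155, 19/155)
j=3 picked index 5: u0 ∈ [7/310, 67/310)
j=4 picked index 5: u0 ∈ [-12/155, 18/155)
j=5 picked index 6: u0 ∈ [1/62, 13/62)
j=6 picked index 6: u0 ∈ [-13/155, 17/155)
j=7 picked index 8: u0 ∈ [3/310, 43/310)
j=8 picked index 9: u0 ∈ [6/155, 1/5)
j=9 picked index 9: u0 ∈ [-19/310, 1/10)
intersection: [6/155, 3/31)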